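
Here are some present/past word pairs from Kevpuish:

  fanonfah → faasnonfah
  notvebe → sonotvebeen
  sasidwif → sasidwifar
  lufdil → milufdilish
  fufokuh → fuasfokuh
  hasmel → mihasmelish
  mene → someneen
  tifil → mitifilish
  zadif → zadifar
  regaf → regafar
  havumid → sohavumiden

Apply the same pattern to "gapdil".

regaf and fanonfah both have last vowel 'a' yet inflect differently (regafar, faasnonfah), so the last vowel is not what conditions the rule; the final letter is.
"gapdil" ends in -l. The stems ending in -l (tifil → mitifilish, hasmel → mihasmelish, lufdil → milufdilish) add mi- … -ish around the stem.
The other patterns: stems ending in -f add -ar; stems ending in -h insert -as- after the first vowel; stems ending in -d or -e add so- … -en around the stem.
So gapdil → migapdilish.

migapdilish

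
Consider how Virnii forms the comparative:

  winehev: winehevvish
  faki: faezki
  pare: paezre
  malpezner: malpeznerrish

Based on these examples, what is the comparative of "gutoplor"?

winehev and pare both have last vowel 'e' yet inflect differently (winehevvish, paezre), so the last vowel is not what conditions the rule; whether the stem ends in a vowel or a consonant is.
"gutoplor" ends in a consonant. The stems ending in a consonant (winehev → winehevvish, malpezner → malpeznerrish) double the final consonant and add -ish.
The other pattern: stems ending in a vowel insert -ez- after the first vowel.
So gutoplor → gutoplorrish.

gutoplorrish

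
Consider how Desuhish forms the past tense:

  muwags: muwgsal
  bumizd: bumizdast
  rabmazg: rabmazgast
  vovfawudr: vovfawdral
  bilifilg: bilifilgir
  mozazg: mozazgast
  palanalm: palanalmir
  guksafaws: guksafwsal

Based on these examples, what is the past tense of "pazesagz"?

"pazesagz" has second-to-last letter 'g'. The one such stem in the data (muwags → muwgsal) deletes the last vowel and adds -al (as do vovfawudr, guksafaws), so the same rule applies.
So pazesagz → pazesgzal.

pazesgzal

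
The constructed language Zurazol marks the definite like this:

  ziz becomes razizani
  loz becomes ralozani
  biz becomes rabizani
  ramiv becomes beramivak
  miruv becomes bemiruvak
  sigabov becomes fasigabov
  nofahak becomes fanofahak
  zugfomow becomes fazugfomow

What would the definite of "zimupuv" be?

fazimupuv

ramiv and sigabov both end in -v yet inflect differently (beramivak, fasigabov), so the final letter is not what conditions the rule; the number of vowels is.
"zimupuv" has 3 vowels. The stems with 3 vowels (sigabov → fasigabov, nofahak → fanofahak, zugfomow → fazugfomow) add the prefix fa-.
So zimupuv → fazimupuv.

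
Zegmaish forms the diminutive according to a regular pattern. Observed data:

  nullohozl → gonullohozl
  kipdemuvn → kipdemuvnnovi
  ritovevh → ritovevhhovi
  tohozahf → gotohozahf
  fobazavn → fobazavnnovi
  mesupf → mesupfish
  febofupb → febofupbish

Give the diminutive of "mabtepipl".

mesupf and tohozahf both end in -f yet inflect differently (mesupfish, gotohozahf), so the final letter is not what conditions the rule; the second-to-last letter is.
"mabtepipl" has second-to-last letter 'p'. The stems whose second-to-last letter is 'p' (mesupf → mesupfish, febofupb → febofupbish) add -ish.
The other patterns: stems whose second-to-last letter is 'v' double the final consonant and add -ovi; stems whose second-to-last letter is 'h' or 'z' add the prefix go-.
So mabtepipl → mabtepiplish.

mabtepiplish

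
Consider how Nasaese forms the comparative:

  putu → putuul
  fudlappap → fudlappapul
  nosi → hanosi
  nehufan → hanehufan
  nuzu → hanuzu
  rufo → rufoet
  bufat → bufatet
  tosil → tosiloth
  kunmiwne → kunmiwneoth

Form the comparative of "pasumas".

putu and nuzu both end in -u yet inflect differently (putuul, hanuzu), so the final letter is not what conditions the rule; the first letter is.
"pasumas" begins with p-. The one such stem in the data (putu → putuul) adds -ul, so the same rule applies.
The other patterns: stems beginning with n- add the prefix ha-; stems beginning with b- or r- add -et; stems beginning with k- or t- add -oth.
So pasumas → pasumasul.

pasumasul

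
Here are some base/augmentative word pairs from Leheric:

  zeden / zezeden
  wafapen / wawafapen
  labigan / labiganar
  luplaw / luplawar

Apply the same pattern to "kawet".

kakawet

"kawet" has last vowel 'e'. The stems whose last vowel is 'e' (zeden → zezeden, wafapen → wawafapen) repeat the first consonant+vowel as a prefix.
So kawet → kakawet.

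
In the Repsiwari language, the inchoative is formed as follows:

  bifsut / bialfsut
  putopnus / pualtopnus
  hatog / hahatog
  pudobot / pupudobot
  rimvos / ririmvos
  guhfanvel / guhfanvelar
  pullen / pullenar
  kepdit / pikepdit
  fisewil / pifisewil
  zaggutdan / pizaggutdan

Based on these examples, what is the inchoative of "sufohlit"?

bifsut and pudobot both end in -t yet inflect differently (bialfsut, pupudobot), so the final letter is not what conditions the rule; the last vowel is.
"sufohlit" has last vowel 'i'. The stems whose last vowel is 'i' (kepdit → pikepdit, fisewil → pifisewil) add the prefix pi-.
So sufohlit → pisufohlit.

pisufohlit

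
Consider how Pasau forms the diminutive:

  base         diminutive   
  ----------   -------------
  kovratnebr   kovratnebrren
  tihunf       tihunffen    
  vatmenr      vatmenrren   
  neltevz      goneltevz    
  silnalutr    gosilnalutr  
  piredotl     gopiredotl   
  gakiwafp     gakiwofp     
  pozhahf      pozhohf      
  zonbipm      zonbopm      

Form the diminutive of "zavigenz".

"zavigenz" has second-to-last letter 'n'. The stems whose second-to-last letter is 'n' (tihunf → tihunffen, vatmenr → vatmenrren) double the final consonant and add -en.
So zavigenz → zavigenzzen.

zavigenzzen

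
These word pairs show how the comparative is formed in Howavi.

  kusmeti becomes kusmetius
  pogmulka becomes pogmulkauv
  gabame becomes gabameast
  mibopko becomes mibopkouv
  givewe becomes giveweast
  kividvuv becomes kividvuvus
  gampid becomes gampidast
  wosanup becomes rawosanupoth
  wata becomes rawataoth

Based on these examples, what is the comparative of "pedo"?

pedouv

"pedo" begins with p-. The one such stem in the data (pogmulka → pogmulkauv) adds -uv, so the same rule applies.
So pedo → pedouv.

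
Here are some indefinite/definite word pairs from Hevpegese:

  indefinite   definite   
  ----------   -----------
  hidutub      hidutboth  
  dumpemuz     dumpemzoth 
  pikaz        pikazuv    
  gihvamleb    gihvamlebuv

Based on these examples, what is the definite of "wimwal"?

dumpemuz and pikaz both end in -z yet inflect differently (dumpemzoth, pikazuv), so the final letter is not what conditions the rule; the last vowel is.
"wimwal" has last vowel 'a'. The one such stem in the data (pikaz → pikazuv) adds -uv, so the same rule applies.
So wimwal → wimwaluv.

wimwaluv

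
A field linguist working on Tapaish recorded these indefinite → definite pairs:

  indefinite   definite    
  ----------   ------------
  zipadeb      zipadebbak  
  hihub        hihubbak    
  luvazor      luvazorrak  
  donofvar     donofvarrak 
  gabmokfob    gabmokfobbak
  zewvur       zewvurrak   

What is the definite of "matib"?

Every pair shown (zipadeb → zipadebbak, hihub → hihubbak, luvazor → luvazorrak, …) follows the same rule: double the final consonant and add -ak.
So matib → matibbak.

matibbak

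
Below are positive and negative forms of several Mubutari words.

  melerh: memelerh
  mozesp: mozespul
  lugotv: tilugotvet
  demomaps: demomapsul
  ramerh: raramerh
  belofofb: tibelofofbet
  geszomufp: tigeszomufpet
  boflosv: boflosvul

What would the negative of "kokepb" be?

"kokepb" has second-to-last letter 'p'. The one such stem in the data (demomaps → demomapsul) adds -ul, so the same rule applies.
The other patterns: stems whose second-to-last letter is 'r' repeat the first consonant+vowel as a prefix; stems whose second-to-last letter is 'f' or 't' add ti- … -et around the stem.
So kokepb → kokepbul.

kokepbul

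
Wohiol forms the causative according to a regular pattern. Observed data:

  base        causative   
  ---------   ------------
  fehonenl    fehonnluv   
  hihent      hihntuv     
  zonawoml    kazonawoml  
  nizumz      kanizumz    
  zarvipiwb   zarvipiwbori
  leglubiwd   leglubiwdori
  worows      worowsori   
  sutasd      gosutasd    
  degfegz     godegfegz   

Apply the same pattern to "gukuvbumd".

fehonenl and zonawoml both end in -l yet inflect differently (fehonnluv, kazonawoml), so the final letter is not what conditions the rule; the second-to-last letter is.
"gukuvbumd" has second-to-last letter 'm'. The stems whose second-to-last letter is 'm' (zonawoml → kazonawoml, nizumz → kanizumz) add the prefix ka-.
The other patterns: stems whose second-to-last letter is 'n' delete the last vowel and add -uv; stems whose second-to-last letter is 'w' add -ori; stems whose second-to-last letter is 'g' or 's' add the prefix go-.
So gukuvbumd → kagukuvbumd.

kagukuvbumd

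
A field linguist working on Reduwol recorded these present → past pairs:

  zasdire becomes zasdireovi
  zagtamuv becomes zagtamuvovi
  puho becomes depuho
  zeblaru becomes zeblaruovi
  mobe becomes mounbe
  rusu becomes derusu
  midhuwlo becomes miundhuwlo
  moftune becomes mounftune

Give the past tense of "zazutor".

zasdire and moftune both end in -e yet inflect differently (zasdireovi, mounftune), so the final letter is not what conditions the rule; the first letter is.
"zazutor" begins with z-. The stems beginning with z- (zasdire → zasdireovi, zagtamuv → zagtamuvovi, zeblaru → zeblaruovi) add -ovi.
The other patterns: stems beginning with m- insert -un- after the first vowel; stems beginning with p- or r- add the prefix de-.
So zazutor → zazutorovi.

zazutorovi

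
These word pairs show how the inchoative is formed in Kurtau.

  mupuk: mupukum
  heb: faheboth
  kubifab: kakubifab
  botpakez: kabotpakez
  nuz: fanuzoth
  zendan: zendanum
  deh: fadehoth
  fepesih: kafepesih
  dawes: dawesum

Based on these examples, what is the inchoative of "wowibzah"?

"wowibzah" has 3 vowels. The stems with 3 vowels (kubifab → kakubifab, botpakez → kabotpakez, fepesih → kafepesih) add the prefix ka-.
The other patterns: stems with 1 vowel add fa- … -oth around the stem; stems with 2 vowels add -um.
So wowibzah → kawowibzah.

kawowibzah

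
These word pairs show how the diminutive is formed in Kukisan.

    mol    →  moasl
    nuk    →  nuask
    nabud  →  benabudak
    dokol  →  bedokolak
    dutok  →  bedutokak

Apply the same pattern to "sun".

mol and dokol both end in -l yet inflect differently (moasl, bedokolak), so the final letter is not what conditions the rule; the number of vowels is.
"sun" has 1 vowel. The stems with 1 vowel (mol → moasl, nuk → nuask) insert -as- after the first vowel.
So sun → suasn.

suasn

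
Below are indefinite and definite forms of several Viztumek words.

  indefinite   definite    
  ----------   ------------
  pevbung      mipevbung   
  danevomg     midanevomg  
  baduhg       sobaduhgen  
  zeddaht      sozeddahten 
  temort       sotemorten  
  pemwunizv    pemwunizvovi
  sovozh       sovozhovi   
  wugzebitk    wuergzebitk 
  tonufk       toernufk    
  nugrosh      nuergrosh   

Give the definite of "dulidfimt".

midulidfimt

"dulidfimt" has second-to-last letter 'm'. The one such stem in the data (danevomg → midanevomg) adds the prefix mi-, so the same rule applies.
The other patterns: stems whose second-to-last letter is 'h' or 'r' add so- … -en around the stem; stems whose second-to-last letter is 'z' add -ovi; stems whose second-to-last letter is 'f', 's' or 't' insert -er- after the first vowel.
So dulidfimt → midulidfimt.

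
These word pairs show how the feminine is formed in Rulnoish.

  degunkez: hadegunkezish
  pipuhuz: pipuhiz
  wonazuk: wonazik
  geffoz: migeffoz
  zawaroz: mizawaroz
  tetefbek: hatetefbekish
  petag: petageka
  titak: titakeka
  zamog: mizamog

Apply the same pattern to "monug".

degunkez and pipuhuz both end in -z yet inflect differently (hadegunkezish, pipuhiz), so the final letter is not what conditions the rule; the last vowel is.
"monug" has last vowel 'u'. The stems whose last vowel is 'u' (pipuhuz → pipuhiz, wonazuk → wonazik) change the last vowel to 'i'.
So monug → monig.

monig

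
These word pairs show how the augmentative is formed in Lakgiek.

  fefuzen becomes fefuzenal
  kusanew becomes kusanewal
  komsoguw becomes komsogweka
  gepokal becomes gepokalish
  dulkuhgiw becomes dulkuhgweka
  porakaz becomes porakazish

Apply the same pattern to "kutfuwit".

kutfuwteka

kusanew and komsoguw both end in -w yet inflect differently (kusanewal, komsogweka), so the final letter is not what conditions the rule; the last vowel is.
"kutfuwit" has last vowel 'i'. The one such stem in the data (dulkuhgiw → dulkuhgweka) deletes the last vowel and adds -eka (as does komsoguw), so the same rule applies.
The other patterns: stems whose last vowel is 'e' add -al; stems whose last vowel is 'a' add -ish.
So kutfuwit → kutfuwteka.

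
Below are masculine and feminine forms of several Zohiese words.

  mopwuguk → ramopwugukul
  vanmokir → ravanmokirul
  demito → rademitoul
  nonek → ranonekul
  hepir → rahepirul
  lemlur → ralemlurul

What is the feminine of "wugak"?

Every pair shown (mopwuguk → ramopwugukul, vanmokir → ravanmokirul, demito → rademitoul, …) follows the same rule: add ra- … -ul around the stem.
So wugak → rawugakul.

rawugakul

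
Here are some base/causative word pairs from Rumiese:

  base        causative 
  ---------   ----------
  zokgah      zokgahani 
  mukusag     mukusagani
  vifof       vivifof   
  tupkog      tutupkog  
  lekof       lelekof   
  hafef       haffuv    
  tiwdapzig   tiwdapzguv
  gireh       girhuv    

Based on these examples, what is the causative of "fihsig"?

fihsguv

mukusag and tupkog both end in -g yet inflect differently (mukusagani, tutupkog), so the final letter is not what conditions the rule; the last vowel is.
"fihsig" has last vowel 'i'. The one such stem in the data (tiwdapzig → tiwdapzguv) deletes the last vowel and adds -uv (as do hafef, gireh), so the same rule applies.
The other patterns: stems whose last vowel is 'a' add -ani; stems whose last vowel is 'o' repeat the first consonant+vowel as a prefix.
So fihsig → fihsguv.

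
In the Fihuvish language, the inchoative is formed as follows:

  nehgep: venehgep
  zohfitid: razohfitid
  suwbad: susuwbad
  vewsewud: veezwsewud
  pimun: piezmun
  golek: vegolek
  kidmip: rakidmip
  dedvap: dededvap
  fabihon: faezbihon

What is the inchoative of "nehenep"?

zohfitid and vewsewud both end in -d yet inflect differently (razohfitid, veezwsewud), so the final letter is not what conditions the rule; the last vowel is.
"nehenep" has last vowel 'e'. The stems whose last vowel is 'e' (nehgep → venehgep, golek → vegolek) add the prefix ve-.
The other patterns: stems whose last vowel is 'i' add the prefix ra-; stems whose last vowel is 'o' or 'u' insert -ez- after the first vowel; stems whose last vowel is 'a' repeat the first consonant+vowel as a prefix.
So nehenep → venehenep.

venehenep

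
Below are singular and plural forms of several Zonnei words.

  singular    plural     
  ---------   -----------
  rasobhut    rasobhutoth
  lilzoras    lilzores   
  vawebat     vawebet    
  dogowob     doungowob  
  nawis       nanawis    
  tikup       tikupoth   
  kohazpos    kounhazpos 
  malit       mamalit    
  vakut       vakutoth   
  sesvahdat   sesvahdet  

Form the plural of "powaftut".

powaftutoth

rasobhut and vawebat both end in -t yet inflect differently (rasobhutoth, vawebet), so the final letter is not what conditions the rule; the last vowel is.
"powaftut" has last vowel 'u'. The stems whose last vowel is 'u' (tikup → tikupoth, rasobhut → rasobhutoth, vakut → vakutoth) add -oth.
The other patterns: stems whose last vowel is 'a' change the last vowel to 'e'; stems whose last vowel is 'o' insert -un- after the first vowel; stems whose last vowel is 'i' repeat the first consonant+vowel as a prefix.
So powaftut → powaftutoth.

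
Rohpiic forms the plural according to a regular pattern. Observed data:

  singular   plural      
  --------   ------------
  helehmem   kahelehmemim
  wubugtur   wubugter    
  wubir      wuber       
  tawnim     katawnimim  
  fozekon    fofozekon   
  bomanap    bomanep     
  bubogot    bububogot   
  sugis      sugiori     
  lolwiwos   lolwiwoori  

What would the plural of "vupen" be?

vuvupen

"vupen" ends in -n. The one such stem in the data (fozekon → fofozekon) repeats the first consonant+vowel as a prefix (as does bubogot), so the same rule applies.
So vupen → vuvupen.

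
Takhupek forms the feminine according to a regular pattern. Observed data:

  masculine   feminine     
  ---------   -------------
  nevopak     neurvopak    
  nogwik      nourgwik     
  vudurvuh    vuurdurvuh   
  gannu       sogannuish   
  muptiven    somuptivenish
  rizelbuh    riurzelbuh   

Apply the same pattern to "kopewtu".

sokopewtuish

"kopewtu" ends in -u. The one such stem in the data (gannu → sogannuish) adds so- … -ish around the stem, so the same rule applies.
The other pattern: stems ending in -h or -k insert -ur- after the first vowel.
So kopewtu → sokopewtuish.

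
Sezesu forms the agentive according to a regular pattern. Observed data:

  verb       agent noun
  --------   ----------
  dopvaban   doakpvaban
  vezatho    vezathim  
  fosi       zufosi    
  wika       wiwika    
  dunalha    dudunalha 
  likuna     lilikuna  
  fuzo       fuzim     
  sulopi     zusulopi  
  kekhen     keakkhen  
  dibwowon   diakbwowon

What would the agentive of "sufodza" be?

fuzo and dibwowon both have last vowel 'o' yet inflect differently (fuzim, diakbwowon), so the last vowel is not what conditions the rule; the final letter is.
"sufodza" ends in -a. The stems ending in -a (likuna → lilikuna, wika → wiwika, dunalha → dudunalha) repeat the first consonant+vowel as a prefix.
So sufodza → susufodza.

susufodza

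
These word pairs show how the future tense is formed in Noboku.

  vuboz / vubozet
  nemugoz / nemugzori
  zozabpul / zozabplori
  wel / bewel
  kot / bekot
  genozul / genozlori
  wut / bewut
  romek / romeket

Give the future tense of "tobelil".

"tobelil" has 3 vowels. The stems with 3 vowels (nemugoz → nemugzori, zozabpul → zozabplori, genozul → genozlori) delete the last vowel and add -ori.
The other patterns: stems with 1 vowel add the prefix be-; stems with 2 vowels add -et.
So tobelil → tobellori.

tobellori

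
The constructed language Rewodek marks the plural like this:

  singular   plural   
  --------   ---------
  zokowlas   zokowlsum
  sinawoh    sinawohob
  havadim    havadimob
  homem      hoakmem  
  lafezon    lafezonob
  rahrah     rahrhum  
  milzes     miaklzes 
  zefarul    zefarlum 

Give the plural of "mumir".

homem and havadim both end in -m yet inflect differently (hoakmem, havadimob), so the final letter is not what conditions the rule; the last vowel is.
"mumir" has last vowel 'i'. The one such stem in the data (havadim → havadimob) adds -ob, so the same rule applies.
So mumir → mumirob.

mumirob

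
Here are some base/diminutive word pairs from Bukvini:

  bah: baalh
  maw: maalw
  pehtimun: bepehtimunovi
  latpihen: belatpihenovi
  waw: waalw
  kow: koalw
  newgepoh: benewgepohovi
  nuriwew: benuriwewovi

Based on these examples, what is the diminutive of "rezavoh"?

berezavohovi

nuriwew and waw both end in -w yet inflect differently (benuriwewovi, waalw), so the final letter is not what conditions the rule; the number of vowels is.
"rezavoh" has 3 vowels. The stems with 3 vowels (nuriwew → benuriwewovi, pehtimun → bepehtimunovi, newgepoh → benewgepohovi) add be- … -ovi around the stem.
The other pattern: stems with 1 vowel insert -al- after the first vowel.
So rezavoh → berezavohovi.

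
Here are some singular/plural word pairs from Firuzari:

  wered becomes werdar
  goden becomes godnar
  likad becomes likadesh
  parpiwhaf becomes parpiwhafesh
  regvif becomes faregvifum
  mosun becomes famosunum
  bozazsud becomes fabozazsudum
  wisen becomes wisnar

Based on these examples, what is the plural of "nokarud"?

likad and wered both end in -d yet inflect differently (likadesh, werdar), so the final letter is not what conditions the rule; the last vowel is.
"nokarud" has last vowel 'u'. The stems whose last vowel is 'u' (bozazsud → fabozazsudum, mosun → famosunum) add fa- … -um around the stem.
The other patterns: stems whose last vowel is 'a' add -esh; stems whose last vowel is 'e' delete the last vowel and add -ar.
So nokarud → fanokarudum.

fanokarudum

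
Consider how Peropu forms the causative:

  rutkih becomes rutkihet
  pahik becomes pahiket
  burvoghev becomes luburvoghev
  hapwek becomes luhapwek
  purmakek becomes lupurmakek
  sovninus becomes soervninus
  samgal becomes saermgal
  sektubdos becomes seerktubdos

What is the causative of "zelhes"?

luzelhes

"zelhes" has last vowel 'e'. The stems whose last vowel is 'e' (burvoghev → luburvoghev, hapwek → luhapwek, purmakek → lupurmakek) add the prefix lu-.
So zelhes → luzelhes.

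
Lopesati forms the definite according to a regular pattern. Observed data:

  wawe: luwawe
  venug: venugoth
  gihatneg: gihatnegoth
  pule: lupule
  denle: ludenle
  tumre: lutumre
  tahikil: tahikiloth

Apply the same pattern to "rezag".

denle and gihatneg both have last vowel 'e' yet inflect differently (ludenle, gihatnegoth), so the last vowel is not what conditions the rule; the final letter is.
"rezag" ends in -g. The stems ending in -g (gihatneg → gihatnegoth, venug → venugoth) add -oth.
So rezag → rezagoth.

rezagoth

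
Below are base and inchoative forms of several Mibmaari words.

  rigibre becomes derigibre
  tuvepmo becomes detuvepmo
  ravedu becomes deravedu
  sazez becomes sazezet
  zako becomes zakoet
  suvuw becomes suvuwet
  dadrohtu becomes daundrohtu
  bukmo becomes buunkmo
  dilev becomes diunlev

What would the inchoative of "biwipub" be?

"biwipub" begins with b-. The one such stem in the data (bukmo → buunkmo) inserts -un- after the first vowel (as do dadrohtu, dilev), so the same rule applies.
So biwipub → biunwipub.

biunwipub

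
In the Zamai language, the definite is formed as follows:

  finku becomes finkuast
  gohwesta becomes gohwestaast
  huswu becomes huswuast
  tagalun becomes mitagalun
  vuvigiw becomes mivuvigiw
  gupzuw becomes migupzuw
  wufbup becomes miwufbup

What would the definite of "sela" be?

finku and tagalun both have last vowel 'u' yet inflect differently (finkuast, mitagalun), so the last vowel is not what conditions the rule; whether the stem ends in a vowel or a consonant is.
"sela" ends in a vowel. The stems ending in a vowel (finku → finkuast, gohwesta → gohwestaast, huswu → huswuast) add -ast.
The other pattern: stems ending in a consonant add the prefix mi-.
So sela → selaast.

selaast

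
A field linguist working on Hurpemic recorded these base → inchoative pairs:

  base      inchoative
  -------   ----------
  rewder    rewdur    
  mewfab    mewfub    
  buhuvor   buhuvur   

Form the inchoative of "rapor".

Every pair shown (rewder → rewdur, mewfab → mewfub, buhuvor → buhuvur) follows the same rule: change the last vowel to 'u'.
So rapor → rapur.

rapur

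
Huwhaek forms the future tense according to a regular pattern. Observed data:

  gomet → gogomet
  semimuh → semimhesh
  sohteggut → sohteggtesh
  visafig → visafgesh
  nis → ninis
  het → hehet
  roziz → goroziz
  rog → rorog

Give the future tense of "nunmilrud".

nunmilrdesh

rog and visafig both end in -g yet inflect differently (rorog, visafgesh), so the final letter is not what conditions the rule; the number of vowels is.
"nunmilrud" has 3 vowels. The stems with 3 vowels (semimuh → semimhesh, visafig → visafgesh, sohteggut → sohteggtesh) delete the last vowel and add -esh.
The other patterns: stems with 1 vowel repeat the first consonant+vowel as a prefix; stems with 2 vowels add the prefix go-.
So nunmilrud → nunmilrdesh.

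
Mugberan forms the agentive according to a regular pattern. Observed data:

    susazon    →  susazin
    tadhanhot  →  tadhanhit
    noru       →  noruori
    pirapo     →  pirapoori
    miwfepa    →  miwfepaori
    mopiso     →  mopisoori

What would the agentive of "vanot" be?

vanit

"vanot" ends in a consonant. The stems ending in a consonant (susazon → susazin, tadhanhot → tadhanhit) change the last vowel to 'i'.
The other pattern: stems ending in a vowel add -ori.
So vanot → vanit.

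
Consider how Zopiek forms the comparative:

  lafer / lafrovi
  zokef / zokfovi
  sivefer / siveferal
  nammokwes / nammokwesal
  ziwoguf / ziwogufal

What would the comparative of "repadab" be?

repadabal

lafer and sivefer both end in -r yet inflect differently (lafrovi, siveferal), so the final letter is not what conditions the rule; the number of vowels is.
"repadab" has 3 vowels. The stems with 3 vowels (sivefer → siveferal, nammokwes → nammokwesal, ziwoguf → ziwogufal) add -al.
The other pattern: stems with 2 vowels delete the last vowel and add -ovi.
So repadab → repadabal.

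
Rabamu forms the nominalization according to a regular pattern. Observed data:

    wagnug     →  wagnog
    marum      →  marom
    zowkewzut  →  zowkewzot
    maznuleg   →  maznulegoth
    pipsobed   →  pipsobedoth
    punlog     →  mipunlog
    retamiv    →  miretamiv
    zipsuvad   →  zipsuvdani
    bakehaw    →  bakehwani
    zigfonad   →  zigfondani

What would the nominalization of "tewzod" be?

mitewzod

wagnug and maznuleg both end in -g yet inflect differently (wagnog, maznulegoth), so the final letter is not what conditions the rule; the last vowel is.
"tewzod" has last vowel 'o'. The one such stem in the data (punlog → mipunlog) adds the prefix mi-, so the same rule applies.
The other patterns: stems whose last vowel is 'u' change the last vowel to 'o'; stems whose last vowel is 'e' add -oth; stems whose last vowel is 'a' delete the last vowel and add -ani.
So tewzod → mitewzod.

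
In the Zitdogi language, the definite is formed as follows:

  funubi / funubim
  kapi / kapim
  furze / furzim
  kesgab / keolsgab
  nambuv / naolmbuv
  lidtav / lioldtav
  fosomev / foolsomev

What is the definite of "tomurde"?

tomurdim

furze and fosomev both have last vowel 'e' yet inflect differently (furzim, foolsomev), so the last vowel is not what conditions the rule; whether the stem ends in a vowel or a consonant is.
"tomurde" ends in a vowel. The stems ending in a vowel (funubi → funubim, kapi → kapim, furze → furzim) drop the final letter and add -im.
The other pattern: stems ending in a consonant insert -ol- after the first vowel.
So tomurde → tomurdim.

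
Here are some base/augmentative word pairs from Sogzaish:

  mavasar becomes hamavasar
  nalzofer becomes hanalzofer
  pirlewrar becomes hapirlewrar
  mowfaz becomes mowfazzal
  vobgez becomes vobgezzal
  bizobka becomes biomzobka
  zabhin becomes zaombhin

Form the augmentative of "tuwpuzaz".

tuwpuzazzal

mavasar and mowfaz both have last vowel 'a' yet inflect differently (hamavasar, mowfazzal), so the last vowel is not what conditions the rule; the final letter is.
"tuwpuzaz" ends in -z. The stems ending in -z (mowfaz → mowfazzal, vobgez → vobgezzal) double the final consonant and add -al.
The other patterns: stems ending in -r add the prefix ha-; stems ending in -a or -n insert -om- after the first vowel.
So tuwpuzaz → tuwpuzazzal.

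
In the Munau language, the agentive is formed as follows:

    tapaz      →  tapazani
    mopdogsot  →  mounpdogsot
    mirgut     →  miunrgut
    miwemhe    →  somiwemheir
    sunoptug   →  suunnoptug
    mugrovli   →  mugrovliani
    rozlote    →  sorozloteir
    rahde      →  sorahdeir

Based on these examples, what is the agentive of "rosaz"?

rosazani

miwemhe and mugrovli both begin with m- yet inflect differently (somiwemheir, mugrovliani), so the first letter is not what conditions the rule; the final letter is.
"rosaz" ends in -z. The one such stem in the data (tapaz → tapazani) adds -ani, so the same rule applies.
So rosaz → rosazani.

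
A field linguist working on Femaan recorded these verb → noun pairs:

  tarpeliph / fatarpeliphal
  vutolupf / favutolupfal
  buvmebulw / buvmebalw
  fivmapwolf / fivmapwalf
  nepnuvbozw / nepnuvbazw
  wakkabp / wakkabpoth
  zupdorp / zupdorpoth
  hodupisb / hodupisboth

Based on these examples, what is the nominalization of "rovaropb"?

"rovaropb" has second-to-last letter 'p'. The stems whose second-to-last letter is 'p' (tarpeliph → fatarpeliphal, vutolupf → favutolupfal) add fa- … -al around the stem.
The other patterns: stems whose second-to-last letter is 'l' or 'z' change the last vowel to 'a'; stems whose second-to-last letter is 'b', 'r' or 's' add -oth.
So rovaropb → farovaropbal.

farovaropbal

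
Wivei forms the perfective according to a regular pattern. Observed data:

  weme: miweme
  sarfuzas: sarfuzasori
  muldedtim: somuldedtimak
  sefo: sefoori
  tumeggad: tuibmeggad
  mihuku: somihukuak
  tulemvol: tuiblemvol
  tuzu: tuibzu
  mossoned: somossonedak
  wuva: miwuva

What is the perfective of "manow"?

mihuku and tuzu both end in -u yet inflect differently (somihukuak, tuibzu), so the final letter is not what conditions the rule; the first letter is.
"manow" begins with m-. The stems beginning with m- (mihuku → somihukuak, muldedtim → somuldedtimak, mossoned → somossonedak) add so- … -ak around the stem.
The other patterns: stems beginning with w- add the prefix mi-; stems beginning with s- add -ori; stems beginning with t- insert -ib- after the first vowel.
So manow → somanowak.

somanowak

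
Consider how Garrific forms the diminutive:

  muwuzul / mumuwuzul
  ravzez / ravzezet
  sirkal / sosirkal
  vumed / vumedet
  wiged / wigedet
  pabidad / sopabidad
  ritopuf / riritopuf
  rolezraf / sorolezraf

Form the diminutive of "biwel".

biwelet

ritopuf and rolezraf both end in -f yet inflect differently (riritopuf, sorolezraf), so the final letter is not what conditions the rule; the last vowel is.
"biwel" has last vowel 'e'. The stems whose last vowel is 'e' (wiged → wigedet, vumed → vumedet, ravzez → ravzezet) add -et.
So biwel → biwelet.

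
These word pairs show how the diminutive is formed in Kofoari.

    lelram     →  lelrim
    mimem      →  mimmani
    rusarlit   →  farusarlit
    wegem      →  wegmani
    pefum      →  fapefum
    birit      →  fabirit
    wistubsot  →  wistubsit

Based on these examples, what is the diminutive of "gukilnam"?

gukilnim

mimem and lelram both end in -m yet inflect differently (mimmani, lelrim), so the final letter is not what conditions the rule; the last vowel is.
"gukilnam" has last vowel 'a'. The one such stem in the data (lelram → lelrim) changes the last vowel to 'i' (as does wistubsot), so the same rule applies.
The other patterns: stems whose last vowel is 'e' delete the last vowel and add -ani; stems whose last vowel is 'i' or 'u' add the prefix fa-.
So gukilnam → gukilnim.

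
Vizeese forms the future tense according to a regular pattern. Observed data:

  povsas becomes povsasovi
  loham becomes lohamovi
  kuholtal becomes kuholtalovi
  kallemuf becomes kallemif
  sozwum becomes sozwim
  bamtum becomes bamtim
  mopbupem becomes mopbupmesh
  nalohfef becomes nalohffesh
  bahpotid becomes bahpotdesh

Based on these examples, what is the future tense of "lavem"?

loham and sozwum both end in -m yet inflect differently (lohamovi, sozwim), so the final letter is not what conditions the rule; the last vowel is.
"lavem" has last vowel 'e'. The stems whose last vowel is 'e' (mopbupem → mopbupmesh, nalohfef → nalohffesh) delete the last vowel and add -esh.
The other patterns: stems whose last vowel is 'a' add -ovi; stems whose last vowel is 'u' change the last vowel to 'i'.
So lavem → lavmesh.

lavmesh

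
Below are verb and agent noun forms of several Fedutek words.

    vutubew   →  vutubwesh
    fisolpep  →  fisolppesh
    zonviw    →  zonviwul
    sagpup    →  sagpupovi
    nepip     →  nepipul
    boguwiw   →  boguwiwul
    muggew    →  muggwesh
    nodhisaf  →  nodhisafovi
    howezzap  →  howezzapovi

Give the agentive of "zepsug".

zepsugovi

"zepsug" has last vowel 'u'. The one such stem in the data (sagpup → sagpupovi) adds -ovi, so the same rule applies.
The other patterns: stems whose last vowel is 'i' add -ul; stems whose last vowel is 'e' delete the last vowel and add -esh.
So zepsug → zepsugovi.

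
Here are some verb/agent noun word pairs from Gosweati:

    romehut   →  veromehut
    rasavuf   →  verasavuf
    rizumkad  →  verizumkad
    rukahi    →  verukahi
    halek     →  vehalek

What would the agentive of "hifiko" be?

vehifiko

Every pair shown (romehut → veromehut, rasavuf → verasavuf, rizumkad → verizumkad, …) follows the same rule: add the prefix ve-.
So hifiko → vehifiko.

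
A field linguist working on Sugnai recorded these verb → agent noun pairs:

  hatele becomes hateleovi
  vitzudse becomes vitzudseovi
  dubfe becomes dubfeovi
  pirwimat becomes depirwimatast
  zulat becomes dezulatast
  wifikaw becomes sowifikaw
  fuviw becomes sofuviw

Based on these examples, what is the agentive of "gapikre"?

gapikreovi

pirwimat and wifikaw both have last vowel 'a' yet inflect differently (depirwimatast, sowifikaw), so the last vowel is not what conditions the rule; the final letter is.
"gapikre" ends in -e. The stems ending in -e (hatele → hateleovi, vitzudse → vitzudseovi, dubfe → dubfeovi) add -ovi.
The other patterns: stems ending in -t add de- … -ast around the stem; stems ending in -w add the prefix so-.
So gapikre → gapikreovi.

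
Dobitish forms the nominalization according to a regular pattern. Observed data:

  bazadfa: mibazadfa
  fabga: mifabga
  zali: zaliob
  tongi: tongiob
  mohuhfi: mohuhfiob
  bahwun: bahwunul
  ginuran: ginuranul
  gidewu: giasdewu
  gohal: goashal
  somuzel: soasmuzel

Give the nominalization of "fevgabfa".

mifevgabfa

bazadfa and ginuran both have last vowel 'a' yet inflect differently (mibazadfa, ginuranul), so the last vowel is not what conditions the rule; the final letter is.
"fevgabfa" ends in -a. The stems ending in -a (bazadfa → mibazadfa, fabga → mifabga) add the prefix mi-.
So fevgabfa → mifevgabfa.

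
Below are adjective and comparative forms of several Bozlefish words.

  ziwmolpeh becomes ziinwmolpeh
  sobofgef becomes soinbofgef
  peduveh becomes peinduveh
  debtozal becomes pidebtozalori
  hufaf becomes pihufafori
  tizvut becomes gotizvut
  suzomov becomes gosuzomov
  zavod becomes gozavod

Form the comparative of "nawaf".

sobofgef and hufaf both end in -f yet inflect differently (soinbofgef, pihufafori), so the final letter is not what conditions the rule; the last vowel is.
"nawaf" has last vowel 'a'. The stems whose last vowel is 'a' (debtozal → pidebtozalori, hufaf → pihufafori) add pi- … -ori around the stem.
The other patterns: stems whose last vowel is 'e' insert -in- after the first vowel; stems whose last vowel is 'o' or 'u' add the prefix go-.
So nawaf → pinawafori.

pinawafori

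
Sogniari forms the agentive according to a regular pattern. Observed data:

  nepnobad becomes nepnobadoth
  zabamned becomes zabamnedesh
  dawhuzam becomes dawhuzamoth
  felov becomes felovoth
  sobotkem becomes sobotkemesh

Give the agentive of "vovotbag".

sobotkem and dawhuzam both end in -m yet inflect differently (sobotkemesh, dawhuzamoth), so the final letter is not what conditions the rule; the last vowel is.
"vovotbag" has last vowel 'a'. The stems whose last vowel is 'a' (dawhuzam → dawhuzamoth, nepnobad → nepnobadoth) add -oth.
So vovotbag → vovotbagoth.

vovotbagoth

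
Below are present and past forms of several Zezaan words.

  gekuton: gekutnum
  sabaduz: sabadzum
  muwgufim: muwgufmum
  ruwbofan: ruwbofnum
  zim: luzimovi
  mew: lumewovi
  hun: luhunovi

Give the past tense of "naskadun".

naskadnum

"naskadun" has 3 vowels. The stems with 3 vowels (gekuton → gekutnum, sabaduz → sabadzum, muwgufim → muwgufmum) delete the last vowel and add -um.
The other pattern: stems with 1 vowel add lu- … -ovi around the stem.
So naskadun → naskadnum.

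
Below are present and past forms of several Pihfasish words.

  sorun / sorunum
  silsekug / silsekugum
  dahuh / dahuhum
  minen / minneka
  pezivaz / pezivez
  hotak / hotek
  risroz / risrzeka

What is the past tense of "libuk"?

sorun and minen both end in -n yet inflect differently (sorunum, minneka), so the final letter is not what conditions the rule; the last vowel is.
"libuk" has last vowel 'u'. The stems whose last vowel is 'u' (sorun → sorunum, dahuh → dahuhum, silsekug → silsekugum) add -um.
The other patterns: stems whose last vowel is 'e' or 'o' delete the last vowel and add -eka; stems whose last vowel is 'a' change the last vowel to 'e'.
So libuk → libukum.

libukum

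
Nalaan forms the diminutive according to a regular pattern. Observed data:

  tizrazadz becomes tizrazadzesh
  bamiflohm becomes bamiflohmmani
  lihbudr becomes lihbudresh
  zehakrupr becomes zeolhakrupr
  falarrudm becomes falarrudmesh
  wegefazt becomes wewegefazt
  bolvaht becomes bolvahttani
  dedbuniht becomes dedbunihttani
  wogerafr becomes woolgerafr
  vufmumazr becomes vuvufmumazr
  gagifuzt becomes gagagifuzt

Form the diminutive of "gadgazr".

"gadgazr" has second-to-last letter 'z'. The stems whose second-to-last letter is 'z' (gagifuzt → gagagifuzt, vufmumazr → vuvufmumazr, wegefazt → wewegefazt) repeat the first consonant+vowel as a prefix.
The other patterns: stems whose second-to-last letter is 'd' add -esh; stems whose second-to-last letter is 'h' double the final consonant and add -ani; stems whose second-to-last letter is 'f' or 'p' insert -ol- after the first vowel.
So gadgazr → gagadgazr.

gagadgazr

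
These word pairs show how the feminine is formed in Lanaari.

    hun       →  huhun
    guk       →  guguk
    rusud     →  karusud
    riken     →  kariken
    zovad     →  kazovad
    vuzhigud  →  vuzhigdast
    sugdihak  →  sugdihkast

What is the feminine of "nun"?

hun and riken both end in -n yet inflect differently (huhun, kariken), so the final letter is not what conditions the rule; the number of vowels is.
"nun" has 1 vowel. The stems with 1 vowel (hun → huhun, guk → guguk) repeat the first consonant+vowel as a prefix.
The other patterns: stems with 2 vowels add the prefix ka-; stems with 3 vowels delete the last vowel and add -ast.
So nun → nunun.

nunun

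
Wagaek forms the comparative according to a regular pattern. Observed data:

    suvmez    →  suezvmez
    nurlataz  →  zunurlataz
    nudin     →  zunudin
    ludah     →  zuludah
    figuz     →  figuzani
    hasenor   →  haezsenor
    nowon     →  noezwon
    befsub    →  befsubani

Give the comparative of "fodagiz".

zufodagiz

figuz and suvmez both end in -z yet inflect differently (figuzani, suezvmez), so the final letter is not what conditions the rule; the last vowel is.
"fodagiz" has last vowel 'i'. The one such stem in the data (nudin → zunudin) adds the prefix zu-, so the same rule applies.
The other patterns: stems whose last vowel is 'u' add -ani; stems whose last vowel is 'e' or 'o' insert -ez- after the first vowel.
So fodagiz → zufodagiz.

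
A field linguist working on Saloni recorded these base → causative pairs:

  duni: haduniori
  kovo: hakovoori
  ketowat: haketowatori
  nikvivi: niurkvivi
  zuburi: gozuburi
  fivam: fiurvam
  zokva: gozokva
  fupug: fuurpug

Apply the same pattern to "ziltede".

nikvivi and zuburi both end in -i yet inflect differently (niurkvivi, gozuburi), so the final letter is not what conditions the rule; the first letter is.
"ziltede" begins with z-. The stems beginning with z- (zuburi → gozuburi, zokva → gozokva) add the prefix go-.
So ziltede → goziltede.

goziltede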